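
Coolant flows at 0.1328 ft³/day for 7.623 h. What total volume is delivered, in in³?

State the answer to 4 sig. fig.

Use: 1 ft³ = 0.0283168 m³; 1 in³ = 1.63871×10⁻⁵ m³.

72.89 in³

0.1328 ft³/day → 4.3524×10⁻⁸ m³/s
7.623 h → 27442.8 s
V = Q × t = 4.3524×10⁻⁸ × 27442.8 = 0.00119442 m³
In in³: 0.00119442 / 1.63871×10⁻⁵ = 72.8878 in³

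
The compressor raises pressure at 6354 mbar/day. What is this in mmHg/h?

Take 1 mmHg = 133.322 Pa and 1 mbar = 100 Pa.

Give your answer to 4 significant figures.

6354 mbar/day × 100 Pa/mbar ÷ 86400 s/day = 7.35417 Pa/s
7.35417 Pa/s ÷ 133.322 Pa/mmHg × 3600 s/h = 198.579 mmHg/h

198.6 mmHg/h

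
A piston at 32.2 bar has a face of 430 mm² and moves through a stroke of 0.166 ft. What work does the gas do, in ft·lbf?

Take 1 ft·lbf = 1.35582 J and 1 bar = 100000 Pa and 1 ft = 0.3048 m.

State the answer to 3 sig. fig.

32.2 bar → 3.22×10⁶ Pa
430 mm² → 4.3×10⁻⁴ m²
F = P × A = 3.22×10⁶ × 4.3×10⁻⁴ = 1384.6 N
0.166 ft → 0.0505968 m
W = F × d = 1384.6 × 0.0505968 = 70.0563 J
In ft·lbf: 70.0563 / 1.35582 = 51.6708 ft·lbf

51.7 ft·lbf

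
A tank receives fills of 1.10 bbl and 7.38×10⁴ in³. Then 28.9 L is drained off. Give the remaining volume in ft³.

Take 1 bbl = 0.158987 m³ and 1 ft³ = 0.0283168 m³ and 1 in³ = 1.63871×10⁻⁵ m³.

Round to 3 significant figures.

47.9 ft³

1.10 bbl × 0.158987 = 0.174886 m³
7.38×10⁴ in³ × 1.63871×10⁻⁵ = 1.20937 m³
28.9 L × 0.001 = 0.0289 m³
Sum: 0.174886 + 1.20937 − 0.0289 = 1.35536 m³
In ft³: 1.35536 / 0.0283168 = 47.8642 ft³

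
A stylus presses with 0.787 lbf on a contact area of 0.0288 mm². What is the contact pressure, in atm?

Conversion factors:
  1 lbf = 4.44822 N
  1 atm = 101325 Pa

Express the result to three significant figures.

0.787 lbf × 4.44822 → 3.50075 N
0.0288 mm² × 10⁻⁶ → 2.88×10⁻⁸ m²
P = F / A = 3.50075 N / 2.88×10⁻⁸ m² = 1.21554×10⁸ Pa
1.21554×10⁸ Pa ÷ (101325 Pa/atm) = 1199.64 atm

1200 atm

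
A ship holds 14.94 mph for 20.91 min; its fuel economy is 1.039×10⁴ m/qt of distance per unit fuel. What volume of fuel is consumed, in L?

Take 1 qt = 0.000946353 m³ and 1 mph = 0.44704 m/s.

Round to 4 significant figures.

14.94 mph → 6.67878 m/s
20.91 min → 1254.6 s
d = v × t = 6.67878 × 1254.6 = 8379.2 m
1.039×10⁴ m/qt → 1.0979×10⁷ m/m³
V = d / (distance per unit fuel) = 8379.2 / 1.0979×10⁷ = 7.63202×10⁻⁴ m³
In L: 7.63202×10⁻⁴ / 0.001 = 0.763202 L

0.7632 L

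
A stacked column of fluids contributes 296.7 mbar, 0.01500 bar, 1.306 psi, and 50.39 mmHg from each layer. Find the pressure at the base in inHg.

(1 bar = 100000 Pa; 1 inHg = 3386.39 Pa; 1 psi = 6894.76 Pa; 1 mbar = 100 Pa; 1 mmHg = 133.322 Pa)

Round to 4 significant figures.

296.7 mbar × 100 = 29670 Pa
0.01500 bar × 100000 = 1500 Pa
1.306 psi × 6894.76 = 9004.56 Pa
50.39 mmHg × 133.322 = 6718.1 Pa
Combined: 29670 + 1500 + 9004.56 + 6718.1 = 46892.7 Pa
In inHg: 46892.7 / 3386.39 = 13.8474 inHg

13.85 inHg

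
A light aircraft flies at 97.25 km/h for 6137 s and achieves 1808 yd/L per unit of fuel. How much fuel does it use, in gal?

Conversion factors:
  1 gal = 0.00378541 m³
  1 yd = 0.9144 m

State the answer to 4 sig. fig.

26.49 gal

97.25 km/h → 27.0139 m/s
d = v × t = 27.0139 × 6137 = 165784 m
1808 yd/L → 1.65324×10⁶ m/m³
V = d / (distance per unit fuel) = 165784 / 1.65324×10⁶ = 0.100278 m³
In gal: 0.100278 / 0.00378541 = 26.4907 gal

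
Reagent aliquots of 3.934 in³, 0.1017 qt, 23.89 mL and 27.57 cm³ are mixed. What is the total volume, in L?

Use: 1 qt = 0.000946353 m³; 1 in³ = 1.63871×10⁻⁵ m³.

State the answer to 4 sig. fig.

3.934 in³ × 1.63871×10⁻⁵ = 6.44669×10⁻⁵ m³
0.1017 qt × 0.000946353 = 9.62441×10⁻⁵ m³
23.89 mL × 10⁻⁶ = 2.389×10⁻⁵ m³
27.57 cm³ × 10⁻⁶ = 2.757×10⁻⁵ m³
Sum: 6.44669×10⁻⁵ + 9.62441×10⁻⁵ + 2.389×10⁻⁵ + 2.757×10⁻⁵ = 2.12171×10⁻⁴ m³
In L: 2.12171×10⁻⁴ / 0.001 = 0.212171 L

0.2122 L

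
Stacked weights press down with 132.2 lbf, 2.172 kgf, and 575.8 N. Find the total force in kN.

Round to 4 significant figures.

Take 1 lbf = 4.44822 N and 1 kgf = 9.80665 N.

1.185 kN

132.2 lbf × 4.44822 → 588.055 N
2.172 kgf × 9.80665 → 21.3 N
575.8 N (already N)
Sum: 588.055 + 21.3 + 575.8 = 1185.16 N
In kN: 1185.16 / 1000 = 1.18516 kN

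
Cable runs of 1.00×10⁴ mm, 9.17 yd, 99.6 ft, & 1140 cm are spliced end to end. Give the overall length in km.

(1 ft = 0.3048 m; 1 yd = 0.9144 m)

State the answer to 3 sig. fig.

1.00×10⁴ mm × 0.001 = 10 m
9.17 yd × 0.9144 = 8.38505 m
99.6 ft × 0.3048 = 30.3581 m
1140 cm × 0.01 = 11.4 m
Total: 10 + 8.38505 + 30.3581 + 11.4 = 60.1432 m
In km: 60.1432 / 1000 = 0.0601432 km

0.0601 km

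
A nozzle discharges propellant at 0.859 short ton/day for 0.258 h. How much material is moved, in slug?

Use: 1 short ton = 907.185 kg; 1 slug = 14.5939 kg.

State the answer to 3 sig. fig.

0.859 short ton/day → 0.00901935 kg/s
0.258 h → 928.8 s
m = ṁ × t = 0.00901935 × 928.8 = 8.37717 kg
In slug: 8.37717 / 14.5939 = 0.574019 slug

0.574 slug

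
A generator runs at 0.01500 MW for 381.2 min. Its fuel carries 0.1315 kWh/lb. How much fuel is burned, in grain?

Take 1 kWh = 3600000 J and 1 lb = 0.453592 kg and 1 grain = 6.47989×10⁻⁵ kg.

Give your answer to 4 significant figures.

5.073×10⁶ grain

0.01500 MW → 15000 W
381.2 min → 22872 s
E = P × t = 15000 × 22872 = 3.4308×10⁸ J
0.1315 kWh/lb → 1.04367×10⁶ J/kg
m = E / e_s = 3.4308×10⁸ / 1.04367×10⁶ = 328.725 kg
In grain: 328.725 / 6.47989×10⁻⁵ = 5.073×10⁶ grain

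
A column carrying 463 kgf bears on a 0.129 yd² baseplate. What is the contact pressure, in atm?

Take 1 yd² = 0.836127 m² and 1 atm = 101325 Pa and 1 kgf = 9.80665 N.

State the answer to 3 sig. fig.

0.415 atm

463 kgf × 9.80665 = 4540.48 N
0.129 yd² × 0.836127 = 0.10786 m²
P = F / A = 4540.48 N / 0.10786 m² = 42096.1 Pa
42096.1 Pa ÷ (101325 Pa/atm) = 0.415456 atm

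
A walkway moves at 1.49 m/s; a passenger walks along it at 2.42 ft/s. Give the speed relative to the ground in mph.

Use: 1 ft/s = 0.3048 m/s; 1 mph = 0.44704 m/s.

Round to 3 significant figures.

1.49 m/s (already m/s)
2.42 ft/s × 0.3048 = 0.737616 m/s
Sum: 1.49 + 0.737616 = 2.22762 m/s
In mph: 2.22762 / 0.44704 = 4.98304 mph

4.98 mph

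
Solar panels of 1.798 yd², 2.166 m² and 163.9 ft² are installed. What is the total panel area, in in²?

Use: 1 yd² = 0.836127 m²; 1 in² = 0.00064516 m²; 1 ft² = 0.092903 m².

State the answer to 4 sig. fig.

2.929×10⁴ in²

1.798 yd² × 0.836127 = 1.50336 m²
2.166 m² (already m²)
163.9 ft² × 0.092903 = 15.2268 m²
Combined: 1.50336 + 2.166 + 15.2268 = 18.8962 m²
In in²: 18.8962 / 0.00064516 = 29289.2 in²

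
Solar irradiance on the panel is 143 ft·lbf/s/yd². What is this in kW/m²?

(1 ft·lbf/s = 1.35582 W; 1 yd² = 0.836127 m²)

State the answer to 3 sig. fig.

0.232 kW/m²

143 ft·lbf/s/yd² × 1.35582 W/ft·lbf/s ÷ 0.836127 m²/yd² = 231.881 W/m²
231.881 W/m² ÷ 1000 W/kW = 0.231881 kW/m²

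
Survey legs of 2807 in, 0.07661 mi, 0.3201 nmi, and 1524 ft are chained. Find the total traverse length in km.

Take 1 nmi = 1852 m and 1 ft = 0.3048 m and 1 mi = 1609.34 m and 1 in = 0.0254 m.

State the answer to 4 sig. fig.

1.252 km

2807 in × 0.0254 = 71.2978 m
0.07661 mi × 1609.34 = 123.292 m
0.3201 nmi × 1852 = 592.825 m
1524 ft × 0.3048 = 464.515 m
Total: 71.2978 + 123.292 + 592.825 + 464.515 = 1251.93 m
In km: 1251.93 / 1000 = 1.25193 km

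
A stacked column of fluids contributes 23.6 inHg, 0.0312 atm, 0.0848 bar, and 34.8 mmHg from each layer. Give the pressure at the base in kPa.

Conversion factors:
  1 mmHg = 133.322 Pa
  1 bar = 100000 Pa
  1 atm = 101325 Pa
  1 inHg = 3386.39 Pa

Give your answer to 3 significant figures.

96.2 kPa

23.6 inHg × 3386.39 = 79918.8 Pa
0.0312 atm × 101325 = 3161.34 Pa
0.0848 bar × 100000 = 8480 Pa
34.8 mmHg × 133.322 = 4639.61 Pa
Combined: 79918.8 + 3161.34 + 8480 + 4639.61 = 96199.8 Pa
In kPa: 96199.8 / 1000 = 96.1998 kPa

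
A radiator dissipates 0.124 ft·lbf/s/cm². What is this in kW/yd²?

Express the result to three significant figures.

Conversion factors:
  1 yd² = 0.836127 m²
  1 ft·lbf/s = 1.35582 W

1.41 kW/yd²

0.124 ft·lbf/s/cm² × 1.35582 W/ft·lbf/s ÷ 0.0001 m²/cm² = 1681.22 W/m²
1681.22 W/m² ÷ 1000 W/kW × 0.836127 m²/yd² = 1.40571 kW/yd²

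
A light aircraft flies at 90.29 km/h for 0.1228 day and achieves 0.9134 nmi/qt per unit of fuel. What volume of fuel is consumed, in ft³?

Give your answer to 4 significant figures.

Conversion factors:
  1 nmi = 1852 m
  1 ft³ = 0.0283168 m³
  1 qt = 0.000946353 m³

5.257 ft³

90.29 km/h → 25.0806 m/s
0.1228 day → 10609.9 s
d = v × t = 25.0806 × 10609.9 = 266103 m
0.9134 nmi/qt → 1.78751×10⁶ m/m³
V = d / (distance per unit fuel) = 266103 / 1.78751×10⁶ = 0.148868 m³
In ft³: 0.148868 / 0.0283168 = 5.25723 ft³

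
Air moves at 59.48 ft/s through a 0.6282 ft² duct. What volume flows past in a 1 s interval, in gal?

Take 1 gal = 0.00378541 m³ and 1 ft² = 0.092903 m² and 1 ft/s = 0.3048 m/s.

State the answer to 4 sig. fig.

59.48 ft/s × 0.3048 → 18.1295 m/s
0.6282 ft² × 0.092903 → 0.0583617 m²
V = v × A × t = 18.1295 m/s × 0.0583617 m² × 1 s = 1.05807 m³
1.05807 m³ ÷ (0.00378541 m³/gal) = 279.513 gal

279.5 gal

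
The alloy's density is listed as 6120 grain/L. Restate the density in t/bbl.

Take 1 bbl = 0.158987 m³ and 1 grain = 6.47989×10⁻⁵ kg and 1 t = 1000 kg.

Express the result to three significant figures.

0.0630 t/bbl

6120 grain/L × 6.47989×10⁻⁵ kg/grain ÷ 0.001 m³/L = 396.569 kg/m³
396.569 kg/m³ ÷ 1000 kg/t × 0.158987 m³/bbl = 0.0630493 t/bbl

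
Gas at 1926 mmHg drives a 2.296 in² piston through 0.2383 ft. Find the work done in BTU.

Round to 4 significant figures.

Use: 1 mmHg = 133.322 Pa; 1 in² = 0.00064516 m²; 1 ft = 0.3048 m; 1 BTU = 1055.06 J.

1926 mmHg → 256778 Pa
2.296 in² → 0.00148129 m²
F = P × A = 256778 × 0.00148129 = 380.363 N
0.2383 ft → 0.0726338 m
W = F × d = 380.363 × 0.0726338 = 27.6272 J
In BTU: 27.6272 / 1055.06 = 0.0261854 BTU

0.02619 BTU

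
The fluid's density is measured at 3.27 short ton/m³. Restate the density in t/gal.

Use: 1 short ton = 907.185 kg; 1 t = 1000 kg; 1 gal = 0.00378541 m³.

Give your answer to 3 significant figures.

3.27 short ton/m³ × 907.185 kg/short ton = 2966.49 kg/m³
2966.49 kg/m³ ÷ 1000 kg/t × 0.00378541 m³/gal = 0.0112294 t/gal

0.0112 t/gal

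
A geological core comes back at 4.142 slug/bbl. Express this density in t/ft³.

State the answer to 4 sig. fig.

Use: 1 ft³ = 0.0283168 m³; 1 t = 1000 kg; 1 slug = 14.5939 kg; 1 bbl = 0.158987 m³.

4.142 slug/bbl × 14.5939 kg/slug ÷ 0.158987 m³/bbl = 380.207 kg/m³
380.207 kg/m³ ÷ 1000 kg/t × 0.0283168 m³/ft³ = 0.0107662 t/ft³

0.01077 t/ft³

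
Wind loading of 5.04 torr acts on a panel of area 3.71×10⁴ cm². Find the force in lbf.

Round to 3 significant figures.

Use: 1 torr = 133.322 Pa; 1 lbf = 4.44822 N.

5.04 torr × 133.322 → 671.943 Pa
3.71×10⁴ cm² × 0.0001 → 3.71 m²
F = P × A = 671.943 Pa × 3.71 m² = 2492.91 N
2492.91 N ÷ (4.44822 N/lbf) = 560.429 lbf

560 lbf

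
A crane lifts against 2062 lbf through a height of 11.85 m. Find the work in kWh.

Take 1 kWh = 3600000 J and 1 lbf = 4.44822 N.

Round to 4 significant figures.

2062 lbf × 4.44822 = 9172.23 N
W = F × d = 9172.23 N × 11.85 m = 108691 J
108691 J ÷ (3600000 J/kWh) = 0.0301919 kWh

0.03019 kWh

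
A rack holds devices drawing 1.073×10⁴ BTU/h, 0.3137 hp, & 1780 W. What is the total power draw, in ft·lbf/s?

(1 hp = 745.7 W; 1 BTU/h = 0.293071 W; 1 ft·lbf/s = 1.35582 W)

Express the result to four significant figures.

3805 ft·lbf/s

1.073×10⁴ BTU/h × 0.293071 → 3144.65 W
0.3137 hp × 745.7 → 233.926 W
1780 W (already W)
Total: 3144.65 + 233.926 + 1780 = 5158.58 W
In ft·lbf/s: 5158.58 / 1.35582 = 3804.77 ft·lbf/s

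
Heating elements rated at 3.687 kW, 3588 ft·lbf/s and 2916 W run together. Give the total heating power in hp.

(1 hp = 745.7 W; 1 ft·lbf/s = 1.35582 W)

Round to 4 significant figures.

15.38 hp

3.687 kW × 1000 = 3687 W
3588 ft·lbf/s × 1.35582 = 4864.68 W
2916 W (already W)
Sum: 3687 + 4864.68 + 2916 = 11467.7 W
In hp: 11467.7 / 745.7 = 15.3784 hp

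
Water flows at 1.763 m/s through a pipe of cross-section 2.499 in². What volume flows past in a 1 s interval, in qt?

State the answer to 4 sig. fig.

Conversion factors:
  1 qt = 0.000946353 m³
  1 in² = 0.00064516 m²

3.004 qt

2.499 in² × 0.00064516 = 0.00161225 m²
V = v × A × t = 1.763 m/s × 0.00161225 m² × 1 s = 0.0028424 m³
0.0028424 m³ ÷ (0.000946353 m³/qt) = 3.00353 qt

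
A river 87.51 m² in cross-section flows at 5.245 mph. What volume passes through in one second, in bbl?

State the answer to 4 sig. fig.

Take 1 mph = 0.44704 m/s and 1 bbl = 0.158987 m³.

1291 bbl

5.245 mph × 0.44704 → 2.34472 m/s
V = v × A × t = 2.34472 m/s × 87.51 m² × 1 s = 205.186 m³
205.186 m³ ÷ (0.158987 m³/bbl) = 1290.58 bbl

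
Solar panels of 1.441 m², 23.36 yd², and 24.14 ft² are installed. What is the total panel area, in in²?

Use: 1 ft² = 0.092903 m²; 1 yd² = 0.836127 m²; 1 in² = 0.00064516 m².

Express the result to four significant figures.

1.441 m² (already m²)
23.36 yd² × 0.836127 = 19.5319 m²
24.14 ft² × 0.092903 = 2.24268 m²
Total: 1.441 + 19.5319 + 2.24268 = 23.2156 m²
In in²: 23.2156 / 0.00064516 = 35984.3 in²

3.598×10⁴ in²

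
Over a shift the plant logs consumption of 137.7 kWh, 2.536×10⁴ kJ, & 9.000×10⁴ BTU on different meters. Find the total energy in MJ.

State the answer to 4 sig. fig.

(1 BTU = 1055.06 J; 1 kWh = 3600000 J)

616.0 MJ

137.7 kWh × 3600000 → 4.9572×10⁸ J
2.536×10⁴ kJ × 1000 → 2.536×10⁷ J
9.000×10⁴ BTU × 1055.06 → 9.49554×10⁷ J
Combined: 4.9572×10⁸ + 2.536×10⁷ + 9.49554×10⁷ = 6.16035×10⁸ J
In MJ: 6.16035×10⁸ / 1000000 = 616.035 MJ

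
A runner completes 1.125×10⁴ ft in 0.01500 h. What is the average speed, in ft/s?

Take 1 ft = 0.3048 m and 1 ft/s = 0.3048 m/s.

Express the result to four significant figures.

1.125×10⁴ ft × 0.3048 → 3429 m
0.01500 h × 3600 → 54 s
v = d / t = 3429 m / 54 s = 63.5 m/s
63.5 m/s ÷ (0.3048 m/s/ft/s) = 208.333 ft/s

208.3 ft/s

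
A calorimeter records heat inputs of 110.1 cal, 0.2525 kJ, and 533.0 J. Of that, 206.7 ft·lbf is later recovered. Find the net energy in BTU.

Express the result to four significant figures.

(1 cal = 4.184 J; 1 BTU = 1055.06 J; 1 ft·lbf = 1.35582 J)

0.9155 BTU

110.1 cal × 4.184 → 460.658 J
0.2525 kJ × 1000 → 252.5 J
533.0 J (already J)
206.7 ft·lbf × 1.35582 → 280.248 J
Result: 460.658 + 252.5 + 533 − 280.248 = 965.91 J
In BTU: 965.91 / 1055.06 = 0.915502 BTU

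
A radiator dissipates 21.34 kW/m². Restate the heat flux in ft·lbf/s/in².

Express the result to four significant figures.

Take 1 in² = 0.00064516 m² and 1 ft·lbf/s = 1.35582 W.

21.34 kW/m² × 1000 W/kW = 21340 W/m²
21340 W/m² ÷ 1.35582 W/ft·lbf/s × 0.00064516 m²/in² = 10.1545 ft·lbf/s/in²

10.15 ft·lbf/s/in²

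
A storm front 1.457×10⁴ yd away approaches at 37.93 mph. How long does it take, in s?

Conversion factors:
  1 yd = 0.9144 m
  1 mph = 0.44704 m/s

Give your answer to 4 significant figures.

785.7 s

1.457×10⁴ yd × 0.9144 → 13322.8 m
37.93 mph × 0.44704 → 16.9562 m/s
t = d / v = 13322.8 m / 16.9562 m/s = 785.718 s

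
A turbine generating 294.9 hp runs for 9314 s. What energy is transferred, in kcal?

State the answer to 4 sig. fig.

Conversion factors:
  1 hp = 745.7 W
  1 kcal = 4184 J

294.9 hp × 745.7 = 219907 W
E = P × t = 219907 W × 9314 s = 2.04821×10⁹ J
2.04821×10⁹ J ÷ (4184 J/kcal) = 489534 kcal

4.895×10⁵ kcal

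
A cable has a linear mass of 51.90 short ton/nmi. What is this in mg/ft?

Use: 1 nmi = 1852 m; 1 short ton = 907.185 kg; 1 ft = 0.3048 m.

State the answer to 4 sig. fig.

7.749×10⁶ mg/ft

51.90 short ton/nmi × 907.185 kg/short ton ÷ 1852 m/nmi = 25.4227 kg/m
25.4227 kg/m ÷ 10⁻⁶ kg/mg × 0.3048 m/ft = 7.74884×10⁶ mg/ft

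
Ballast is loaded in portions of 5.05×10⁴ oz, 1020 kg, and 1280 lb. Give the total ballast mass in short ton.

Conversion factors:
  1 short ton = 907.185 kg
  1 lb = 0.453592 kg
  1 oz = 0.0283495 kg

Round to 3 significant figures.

3.34 short ton

5.05×10⁴ oz × 0.0283495 → 1431.65 kg
1020 kg (already kg)
1280 lb × 0.453592 → 580.598 kg
Total: 1431.65 + 1020 + 580.598 = 3032.25 kg
In short ton: 3032.25 / 907.185 = 3.34248 short ton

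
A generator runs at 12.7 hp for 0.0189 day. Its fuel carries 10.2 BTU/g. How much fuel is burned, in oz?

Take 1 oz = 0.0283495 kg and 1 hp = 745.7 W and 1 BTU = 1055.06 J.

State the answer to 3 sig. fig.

50.7 oz

12.7 hp → 9470.39 W
0.0189 day → 1632.96 s
E = P × t = 9470.39 × 1632.96 = 1.54648×10⁷ J
10.2 BTU/g → 1.07616×10⁷ J/kg
m = E / e_s = 1.54648×10⁷ / 1.07616×10⁷ = 1.43704 kg
In oz: 1.43704 / 0.0283495 = 50.6901 oz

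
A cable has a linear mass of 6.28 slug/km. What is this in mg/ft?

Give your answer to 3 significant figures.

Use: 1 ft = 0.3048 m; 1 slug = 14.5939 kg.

2.79×10⁴ mg/ft

6.28 slug/km × 14.5939 kg/slug ÷ 1000 m/km = 0.0916497 kg/m
0.0916497 kg/m ÷ 10⁻⁶ kg/mg × 0.3048 m/ft = 27934.8 mg/ft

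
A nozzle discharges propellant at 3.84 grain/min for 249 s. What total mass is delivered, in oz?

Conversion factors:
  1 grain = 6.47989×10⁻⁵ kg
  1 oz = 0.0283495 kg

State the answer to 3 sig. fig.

0.0364 oz

3.84 grain/min → 4.14713×10⁻⁶ kg/s
m = ṁ × t = 4.14713×10⁻⁶ × 249 = 0.00103264 kg
In oz: 0.00103264 / 0.0283495 = 0.0364253 oz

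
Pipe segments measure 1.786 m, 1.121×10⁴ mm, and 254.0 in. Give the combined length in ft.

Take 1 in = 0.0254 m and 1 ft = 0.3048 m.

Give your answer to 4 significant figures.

63.80 ft

1.786 m (already m)
1.121×10⁴ mm × 0.001 = 11.21 m
254.0 in × 0.0254 = 6.4516 m
Combined: 1.786 + 11.21 + 6.4516 = 19.4476 m
In ft: 19.4476 / 0.3048 = 63.8045 ft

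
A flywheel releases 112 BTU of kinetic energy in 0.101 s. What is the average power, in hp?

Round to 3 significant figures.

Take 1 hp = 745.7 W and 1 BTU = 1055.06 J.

112 BTU × 1055.06 = 118167 J
P = E / t = 118167 J / 0.101 s = 1.16997×10⁶ W
1.16997×10⁶ W ÷ (745.7 W/hp) = 1568.96 hp

1570 hp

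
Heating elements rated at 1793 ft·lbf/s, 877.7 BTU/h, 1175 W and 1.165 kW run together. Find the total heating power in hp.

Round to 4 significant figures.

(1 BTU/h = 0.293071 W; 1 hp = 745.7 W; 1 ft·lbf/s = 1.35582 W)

1793 ft·lbf/s × 1.35582 → 2430.99 W
877.7 BTU/h × 0.293071 → 257.228 W
1175 W (already W)
1.165 kW × 1000 → 1165 W
Total: 2430.99 + 257.228 + 1175 + 1165 = 5028.22 W
In hp: 5028.22 / 745.7 = 6.74295 hp

6.743 hp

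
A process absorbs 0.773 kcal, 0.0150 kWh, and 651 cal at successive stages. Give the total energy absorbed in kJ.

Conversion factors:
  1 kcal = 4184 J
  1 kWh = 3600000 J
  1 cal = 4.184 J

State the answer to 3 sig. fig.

60.0 kJ

0.773 kcal × 4184 = 3234.23 J
0.0150 kWh × 3600000 = 54000 J
651 cal × 4.184 = 2723.78 J
Total: 3234.23 + 54000 + 2723.78 = 59958 J
In kJ: 59958 / 1000 = 59.958 kJ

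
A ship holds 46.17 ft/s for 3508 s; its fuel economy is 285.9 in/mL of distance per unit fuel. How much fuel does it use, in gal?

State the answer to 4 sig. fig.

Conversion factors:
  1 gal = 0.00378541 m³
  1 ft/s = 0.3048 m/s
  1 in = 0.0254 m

46.17 ft/s → 14.0726 m/s
d = v × t = 14.0726 × 3508 = 49366.7 m
285.9 in/mL → 7.26186×10⁶ m/m³
V = d / (distance per unit fuel) = 49366.7 / 7.26186×10⁶ = 0.00679808 m³
In gal: 0.00679808 / 0.00378541 = 1.79586 gal

1.796 gal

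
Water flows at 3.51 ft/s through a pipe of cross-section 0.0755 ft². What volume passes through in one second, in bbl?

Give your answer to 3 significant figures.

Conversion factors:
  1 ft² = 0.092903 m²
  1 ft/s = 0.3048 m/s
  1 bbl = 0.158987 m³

3.51 ft/s × 0.3048 → 1.06985 m/s
0.0755 ft² × 0.092903 → 0.00701418 m²
V = v × A × t = 1.06985 m/s × 0.00701418 m² × 1 s = 0.00750412 m³
0.00750412 m³ ÷ (0.158987 m³/bbl) = 0.0471996 bbl

0.0472 bbl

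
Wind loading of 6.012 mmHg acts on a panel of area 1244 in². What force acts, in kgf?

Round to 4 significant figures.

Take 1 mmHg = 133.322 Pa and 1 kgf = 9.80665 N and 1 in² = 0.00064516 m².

65.60 kgf

6.012 mmHg × 133.322 = 801.532 Pa
1244 in² × 0.00064516 = 0.802579 m²
F = P × A = 801.532 Pa × 0.802579 m² = 643.293 N
643.293 N ÷ (9.80665 N/kgf) = 65.5976 kgf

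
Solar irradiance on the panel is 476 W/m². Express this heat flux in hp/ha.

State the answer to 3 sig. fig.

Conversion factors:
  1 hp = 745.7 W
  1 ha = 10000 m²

476 W/m² is already 476 W/m²
476 W/m² ÷ 745.7 W/hp × 10000 m²/ha = 6383.26 hp/ha

6380 hp/ha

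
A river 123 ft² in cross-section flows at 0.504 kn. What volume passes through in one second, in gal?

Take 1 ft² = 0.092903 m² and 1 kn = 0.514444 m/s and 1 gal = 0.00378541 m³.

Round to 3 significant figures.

0.504 kn × 0.514444 → 0.25928 m/s
123 ft² × 0.092903 → 11.4271 m²
V = v × A × t = 0.25928 m/s × 11.4271 m² × 1 s = 2.96282 m³
2.96282 m³ ÷ (0.00378541 m³/gal) = 782.695 gal

783 gal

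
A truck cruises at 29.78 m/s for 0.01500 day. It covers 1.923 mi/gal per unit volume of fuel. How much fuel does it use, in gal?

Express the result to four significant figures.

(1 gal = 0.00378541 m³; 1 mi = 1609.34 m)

0.01500 day → 1296 s
d = v × t = 29.78 × 1296 = 38594.9 m
1.923 mi/gal → 817550 m/m³
V = d / (distance per unit fuel) = 38594.9 / 817550 = 0.047208 m³
In gal: 0.047208 / 0.00378541 = 12.471 gal

12.47 gal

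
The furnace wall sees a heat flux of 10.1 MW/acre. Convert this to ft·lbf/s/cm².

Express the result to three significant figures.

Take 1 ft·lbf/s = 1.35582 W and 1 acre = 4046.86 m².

10.1 MW/acre × 1000000 W/MW ÷ 4046.86 m²/acre = 2495.76 W/m²
2495.76 W/m² ÷ 1.35582 W/ft·lbf/s × 0.0001 m²/cm² = 0.184078 ft·lbf/s/cm²

0.184 ft·lbf/s/cm²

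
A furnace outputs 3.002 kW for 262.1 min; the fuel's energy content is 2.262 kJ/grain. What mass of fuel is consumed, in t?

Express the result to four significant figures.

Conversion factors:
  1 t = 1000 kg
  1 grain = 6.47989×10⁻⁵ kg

3.002 kW → 3002 W
262.1 min → 15726 s
E = P × t = 3002 × 15726 = 4.72095×10⁷ J
2.262 kJ/grain → 3.4908×10⁷ J/kg
m = E / e_s = 4.72095×10⁷ / 3.4908×10⁷ = 1.3524 kg
In t: 1.3524 / 1000 = 0.0013524 t

0.001352 t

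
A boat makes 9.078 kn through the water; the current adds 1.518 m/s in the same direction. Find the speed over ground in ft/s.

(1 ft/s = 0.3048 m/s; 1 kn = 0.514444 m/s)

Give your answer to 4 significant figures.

9.078 kn × 0.514444 → 4.67012 m/s
1.518 m/s (already m/s)
Combined: 4.67012 + 1.518 = 6.18812 m/s
In ft/s: 6.18812 / 0.3048 = 20.3022 ft/s

20.30 ft/s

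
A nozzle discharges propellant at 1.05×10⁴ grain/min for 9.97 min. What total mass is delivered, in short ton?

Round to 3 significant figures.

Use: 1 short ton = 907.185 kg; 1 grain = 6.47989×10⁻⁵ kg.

0.00748 short ton

1.05×10⁴ grain/min → 0.0113398 kg/s
9.97 min → 598.2 s
m = ṁ × t = 0.0113398 × 598.2 = 6.78347 kg
In short ton: 6.78347 / 907.185 = 0.00747749 short ton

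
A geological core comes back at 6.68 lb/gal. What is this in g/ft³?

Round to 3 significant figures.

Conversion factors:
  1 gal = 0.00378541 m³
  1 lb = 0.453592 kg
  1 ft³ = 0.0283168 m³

2.27×10⁴ g/ft³

6.68 lb/gal × 0.453592 kg/lb ÷ 0.00378541 m³/gal = 800.44 kg/m³
800.44 kg/m³ ÷ 0.001 kg/g × 0.0283168 m³/ft³ = 22665.9 g/ft³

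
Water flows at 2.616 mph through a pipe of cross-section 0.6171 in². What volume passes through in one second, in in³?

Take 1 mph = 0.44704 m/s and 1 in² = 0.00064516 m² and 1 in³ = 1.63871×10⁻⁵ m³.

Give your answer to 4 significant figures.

28.41 in³

2.616 mph × 0.44704 = 1.16946 m/s
0.6171 in² × 0.00064516 = 3.98128×10⁻⁴ m²
V = v × A × t = 1.16946 m/s × 3.98128×10⁻⁴ m² × 1 s = 4.65595×10⁻⁴ m³
4.65595×10⁻⁴ m³ ÷ (1.63871×10⁻⁵ m³/in³) = 28.4123 in³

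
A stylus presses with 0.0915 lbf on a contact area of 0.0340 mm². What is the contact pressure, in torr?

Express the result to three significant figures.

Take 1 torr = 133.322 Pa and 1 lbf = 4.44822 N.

0.0915 lbf × 4.44822 → 0.407012 N
0.0340 mm² × 10⁻⁶ → 3.4×10⁻⁸ m²
P = F / A = 0.407012 N / 3.4×10⁻⁸ m² = 1.19709×10⁷ Pa
1.19709×10⁷ Pa ÷ (133.322 Pa/torr) = 89789.4 torr

8.98×10⁴ torr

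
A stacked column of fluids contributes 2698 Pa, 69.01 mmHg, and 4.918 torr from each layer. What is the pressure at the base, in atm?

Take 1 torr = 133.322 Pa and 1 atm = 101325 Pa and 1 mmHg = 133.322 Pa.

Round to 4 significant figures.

0.1239 atm

2698 Pa (already Pa)
69.01 mmHg × 133.322 = 9200.55 Pa
4.918 torr × 133.322 = 655.678 Pa
Total: 2698 + 9200.55 + 655.678 = 12554.2 Pa
In atm: 12554.2 / 101325 = 0.1239 atm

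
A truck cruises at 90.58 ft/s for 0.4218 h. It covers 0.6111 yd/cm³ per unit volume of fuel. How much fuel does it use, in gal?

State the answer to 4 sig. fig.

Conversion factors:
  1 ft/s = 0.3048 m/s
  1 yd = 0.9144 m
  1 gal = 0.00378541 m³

19.82 gal

90.58 ft/s → 27.6088 m/s
0.4218 h → 1518.48 s
d = v × t = 27.6088 × 1518.48 = 41923.4 m
0.6111 yd/cm³ → 558790 m/m³
V = d / (distance per unit fuel) = 41923.4 / 558790 = 0.0750253 m³
In gal: 0.0750253 / 0.00378541 = 19.8196 gal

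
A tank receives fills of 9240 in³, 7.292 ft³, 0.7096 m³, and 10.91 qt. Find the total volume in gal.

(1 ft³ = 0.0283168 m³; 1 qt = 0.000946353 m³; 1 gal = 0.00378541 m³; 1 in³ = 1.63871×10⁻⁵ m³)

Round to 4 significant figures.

284.7 gal

9240 in³ × 1.63871×10⁻⁵ → 0.151417 m³
7.292 ft³ × 0.0283168 → 0.206486 m³
0.7096 m³ (already m³)
10.91 qt × 0.000946353 → 0.0103247 m³
Combined: 0.151417 + 0.206486 + 0.7096 + 0.0103247 = 1.07783 m³
In gal: 1.07783 / 0.00378541 = 284.733 gal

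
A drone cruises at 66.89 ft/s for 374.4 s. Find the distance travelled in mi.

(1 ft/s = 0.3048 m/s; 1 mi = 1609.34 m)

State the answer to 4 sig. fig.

66.89 ft/s × 0.3048 → 20.3881 m/s
d = v × t = 20.3881 m/s × 374.4 s = 7633.3 m
7633.3 m ÷ (1609.34 m/mi) = 4.74312 mi

4.743 mi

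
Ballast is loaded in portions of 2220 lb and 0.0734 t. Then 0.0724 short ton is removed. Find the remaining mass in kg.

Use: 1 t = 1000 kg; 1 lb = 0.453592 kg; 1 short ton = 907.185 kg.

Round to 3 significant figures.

1010 kg

2220 lb × 0.453592 → 1006.97 kg
0.0734 t × 1000 → 73.4 kg
0.0724 short ton × 907.185 → 65.6802 kg
Result: 1006.97 + 73.4 − 65.6802 = 1014.69 kg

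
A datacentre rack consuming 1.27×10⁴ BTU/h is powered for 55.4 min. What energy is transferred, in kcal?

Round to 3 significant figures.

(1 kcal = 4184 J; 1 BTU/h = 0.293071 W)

1.27×10⁴ BTU/h × 0.293071 = 3722 W
55.4 min × 60 = 3324 s
E = P × t = 3722 W × 3324 s = 1.23719×10⁷ J
1.23719×10⁷ J ÷ (4184 J/kcal) = 2956.96 kcal

2960 kcal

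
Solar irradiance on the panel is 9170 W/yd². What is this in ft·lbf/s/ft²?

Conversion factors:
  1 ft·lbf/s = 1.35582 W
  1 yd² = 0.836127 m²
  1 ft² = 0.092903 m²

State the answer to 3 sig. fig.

751 ft·lbf/s/ft²

9170 W/yd² ÷ 0.836127 m²/yd² = 10967.2 W/m²
10967.2 W/m² ÷ 1.35582 W/ft·lbf/s × 0.092903 m²/ft² = 751.49 ft·lbf/s/ft²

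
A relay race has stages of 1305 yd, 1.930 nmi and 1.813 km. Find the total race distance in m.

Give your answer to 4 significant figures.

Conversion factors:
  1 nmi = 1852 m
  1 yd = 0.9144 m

6581 m

1305 yd × 0.9144 = 1193.29 m
1.930 nmi × 1852 = 3574.36 m
1.813 km × 1000 = 1813 m
Sum: 1193.29 + 3574.36 + 1813 = 6580.65 m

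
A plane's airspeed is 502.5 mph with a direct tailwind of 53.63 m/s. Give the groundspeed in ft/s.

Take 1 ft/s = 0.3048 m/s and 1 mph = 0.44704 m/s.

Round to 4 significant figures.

502.5 mph × 0.44704 = 224.638 m/s
53.63 m/s (already m/s)
Sum: 224.638 + 53.63 = 278.268 m/s
In ft/s: 278.268 / 0.3048 = 912.953 ft/s

913.0 ft/s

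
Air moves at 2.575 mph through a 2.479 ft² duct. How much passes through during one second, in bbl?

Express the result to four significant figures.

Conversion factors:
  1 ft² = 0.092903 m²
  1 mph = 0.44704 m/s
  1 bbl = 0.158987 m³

1.668 bbl

2.575 mph × 0.44704 → 1.15113 m/s
2.479 ft² × 0.092903 → 0.230307 m²
V = v × A × t = 1.15113 m/s × 0.230307 m² × 1 s = 0.265113 m³
0.265113 m³ ÷ (0.158987 m³/bbl) = 1.66751 bbl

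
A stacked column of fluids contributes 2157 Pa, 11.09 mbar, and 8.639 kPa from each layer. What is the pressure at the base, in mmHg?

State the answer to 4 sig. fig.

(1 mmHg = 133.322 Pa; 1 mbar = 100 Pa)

2157 Pa (already Pa)
11.09 mbar × 100 = 1109 Pa
8.639 kPa × 1000 = 8639 Pa
Combined: 2157 + 1109 + 8639 = 11905 Pa
In mmHg: 11905 / 133.322 = 89.2951 mmHg

89.30 mmHg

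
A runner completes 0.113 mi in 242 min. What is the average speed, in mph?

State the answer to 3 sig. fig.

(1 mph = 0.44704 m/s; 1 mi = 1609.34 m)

0.0280 mph

0.113 mi × 1609.34 = 181.855 m
242 min × 60 = 14520 s
v = d / t = 181.855 m / 14520 s = 0.0125244 m/s
0.0125244 m/s ÷ (0.44704 m/s/mph) = 0.0280163 mph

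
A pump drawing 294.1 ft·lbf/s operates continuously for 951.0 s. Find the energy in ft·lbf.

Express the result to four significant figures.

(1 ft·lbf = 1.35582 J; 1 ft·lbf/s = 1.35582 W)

2.797×10⁵ ft·lbf

294.1 ft·lbf/s × 1.35582 = 398.747 W
E = P × t = 398.747 W × 951 s = 379208 J
379208 J ÷ (1.35582 J/ft·lbf) = 279689 ft·lbf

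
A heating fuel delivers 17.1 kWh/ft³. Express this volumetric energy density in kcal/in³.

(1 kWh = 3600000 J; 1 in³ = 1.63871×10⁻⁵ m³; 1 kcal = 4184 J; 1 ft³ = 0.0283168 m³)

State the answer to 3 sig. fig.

17.1 kWh/ft³ × 3600000 J/kWh ÷ 0.0283168 m³/ft³ = 2.17397×10⁹ J/m³
2.17397×10⁹ J/m³ ÷ 4184 J/kcal × 1.63871×10⁻⁵ m³/in³ = 8.51459 kcal/in³

8.51 kcal/in³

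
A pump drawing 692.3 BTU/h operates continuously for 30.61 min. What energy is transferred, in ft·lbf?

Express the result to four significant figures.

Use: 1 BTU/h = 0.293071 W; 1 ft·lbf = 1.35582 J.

2.748×10⁵ ft·lbf

692.3 BTU/h × 0.293071 = 202.893 W
30.61 min × 60 = 1836.6 s
E = P × t = 202.893 W × 1836.6 s = 372633 J
372633 J ÷ (1.35582 J/ft·lbf) = 274840 ft·lbf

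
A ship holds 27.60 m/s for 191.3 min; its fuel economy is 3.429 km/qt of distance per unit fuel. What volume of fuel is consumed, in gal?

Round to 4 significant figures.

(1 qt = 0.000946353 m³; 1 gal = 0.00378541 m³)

191.3 min → 11478 s
d = v × t = 27.6 × 11478 = 316793 m
3.429 km/qt → 3.62338×10⁶ m/m³
V = d / (distance per unit fuel) = 316793 / 3.62338×10⁶ = 0.0874302 m³
In gal: 0.0874302 / 0.00378541 = 23.0966 gal

23.10 gal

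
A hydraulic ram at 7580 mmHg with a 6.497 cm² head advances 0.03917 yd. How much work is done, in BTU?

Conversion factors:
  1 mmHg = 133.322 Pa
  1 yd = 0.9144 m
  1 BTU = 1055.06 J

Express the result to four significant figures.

0.02229 BTU

7580 mmHg → 1.01058×10⁶ Pa
6.497 cm² → 6.497×10⁻⁴ m²
F = P × A = 1.01058×10⁶ × 6.497×10⁻⁴ = 656.574 N
0.03917 yd → 0.035817 m
W = F × d = 656.574 × 0.035817 = 23.5165 J
In BTU: 23.5165 / 1055.06 = 0.0222893 BTU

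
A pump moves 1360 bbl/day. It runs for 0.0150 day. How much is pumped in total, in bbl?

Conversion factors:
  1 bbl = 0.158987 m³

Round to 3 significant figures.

20.4 bbl

1360 bbl/day → 0.00250257 m³/s
0.0150 day → 1296 s
V = Q × t = 0.00250257 × 1296 = 3.24333 m³
In bbl: 3.24333 / 0.158987 = 20.4 bbl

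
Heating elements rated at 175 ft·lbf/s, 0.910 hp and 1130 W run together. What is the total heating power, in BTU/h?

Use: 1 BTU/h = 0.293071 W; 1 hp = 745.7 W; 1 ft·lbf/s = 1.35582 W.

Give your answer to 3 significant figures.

175 ft·lbf/s × 1.35582 = 237.269 W
0.910 hp × 745.7 = 678.587 W
1130 W (already W)
Combined: 237.269 + 678.587 + 1130 = 2045.86 W
In BTU/h: 2045.86 / 0.293071 = 6980.77 BTU/h

6980 BTU/h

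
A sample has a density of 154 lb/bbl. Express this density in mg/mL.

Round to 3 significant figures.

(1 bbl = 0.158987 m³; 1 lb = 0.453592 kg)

439 mg/mL

154 lb/bbl × 0.453592 kg/lb ÷ 0.158987 m³/bbl = 439.364 kg/m³
439.364 kg/m³ ÷ 10⁻⁶ kg/mg × 10⁻⁶ m³/mL = 439.364 mg/mL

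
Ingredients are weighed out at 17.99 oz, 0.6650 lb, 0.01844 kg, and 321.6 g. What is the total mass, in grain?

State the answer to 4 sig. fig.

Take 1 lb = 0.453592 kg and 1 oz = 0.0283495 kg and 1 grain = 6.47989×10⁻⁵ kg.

1.777×10⁴ grain

17.99 oz × 0.0283495 = 0.510008 kg
0.6650 lb × 0.453592 = 0.301639 kg
0.01844 kg (already kg)
321.6 g × 0.001 = 0.3216 kg
Total: 0.510008 + 0.301639 + 0.01844 + 0.3216 = 1.15169 kg
In grain: 1.15169 / 6.47989×10⁻⁵ = 17773.3 grain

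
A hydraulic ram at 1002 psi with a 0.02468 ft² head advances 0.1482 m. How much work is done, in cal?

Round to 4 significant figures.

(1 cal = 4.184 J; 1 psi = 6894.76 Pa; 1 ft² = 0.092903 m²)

1002 psi → 6.90855×10⁶ Pa
0.02468 ft² → 0.00229285 m²
F = P × A = 6.90855×10⁶ × 0.00229285 = 15840.3 N
W = F × d = 15840.3 × 0.1482 = 2347.53 J
In cal: 2347.53 / 4.184 = 561.073 cal

561.1 cal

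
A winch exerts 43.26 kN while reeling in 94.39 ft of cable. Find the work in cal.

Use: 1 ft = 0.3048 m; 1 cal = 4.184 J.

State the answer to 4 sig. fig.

2.975×10⁵ cal

43.26 kN × 1000 → 43260 N
94.39 ft × 0.3048 → 28.7701 m
W = F × d = 43260 N × 28.7701 m = 1.24459×10⁶ J
1.24459×10⁶ J ÷ (4.184 J/cal) = 297464 cal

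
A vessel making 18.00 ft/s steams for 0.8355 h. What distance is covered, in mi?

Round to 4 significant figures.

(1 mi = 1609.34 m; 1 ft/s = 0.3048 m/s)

18.00 ft/s × 0.3048 = 5.4864 m/s
0.8355 h × 3600 = 3007.8 s
d = v × t = 5.4864 m/s × 3007.8 s = 16502 m
16502 m ÷ (1609.34 m/mi) = 10.2539 mi

10.25 mi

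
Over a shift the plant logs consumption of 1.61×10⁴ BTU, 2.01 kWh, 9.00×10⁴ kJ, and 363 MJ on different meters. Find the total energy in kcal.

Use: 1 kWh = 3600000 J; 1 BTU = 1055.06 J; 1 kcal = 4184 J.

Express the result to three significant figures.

1.14×10⁵ kcal

1.61×10⁴ BTU × 1055.06 → 1.69865×10⁷ J
2.01 kWh × 3600000 → 7.236×10⁶ J
9.00×10⁴ kJ × 1000 → 9×10⁷ J
363 MJ × 1000000 → 3.63×10⁸ J
Total: 1.69865×10⁷ + 7.236×10⁶ + 9×10⁷ + 3.63×10⁸ = 4.77222×10⁸ J
In kcal: 4.77222×10⁸ / 4184 = 114059 kcal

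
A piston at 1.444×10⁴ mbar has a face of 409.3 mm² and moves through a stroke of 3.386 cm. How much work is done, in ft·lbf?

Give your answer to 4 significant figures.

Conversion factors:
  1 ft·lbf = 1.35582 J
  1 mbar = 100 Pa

1.444×10⁴ mbar → 1.444×10⁶ Pa
409.3 mm² → 4.093×10⁻⁴ m²
F = P × A = 1.444×10⁶ × 4.093×10⁻⁴ = 591.029 N
3.386 cm → 0.03386 m
W = F × d = 591.029 × 0.03386 = 20.0122 J
In ft·lbf: 20.0122 / 1.35582 = 14.7602 ft·lbf

14.76 ft·lbf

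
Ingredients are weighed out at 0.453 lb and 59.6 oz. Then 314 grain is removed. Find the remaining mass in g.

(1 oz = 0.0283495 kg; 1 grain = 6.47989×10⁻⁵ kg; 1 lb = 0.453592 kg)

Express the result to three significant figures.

0.453 lb × 0.453592 = 0.205477 kg
59.6 oz × 0.0283495 = 1.68963 kg
314 grain × 6.47989×10⁻⁵ = 0.0203469 kg
Result: 0.205477 + 1.68963 − 0.0203469 = 1.87476 kg
In g: 1.87476 / 0.001 = 1874.76 g

1870 g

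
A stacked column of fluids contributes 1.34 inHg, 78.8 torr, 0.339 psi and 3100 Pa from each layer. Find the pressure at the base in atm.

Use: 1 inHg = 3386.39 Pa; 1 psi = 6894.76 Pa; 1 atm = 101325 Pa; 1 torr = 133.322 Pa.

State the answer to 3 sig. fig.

0.202 atm

1.34 inHg × 3386.39 = 4537.76 Pa
78.8 torr × 133.322 = 10505.8 Pa
0.339 psi × 6894.76 = 2337.32 Pa
3100 Pa (already Pa)
Total: 4537.76 + 10505.8 + 2337.32 + 3100 = 20480.9 Pa
In atm: 20480.9 / 101325 = 0.202131 atm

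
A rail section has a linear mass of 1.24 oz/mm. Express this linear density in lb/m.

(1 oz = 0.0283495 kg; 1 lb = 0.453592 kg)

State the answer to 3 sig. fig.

77.5 lb/m

1.24 oz/mm × 0.0283495 kg/oz ÷ 0.001 m/mm = 35.1534 kg/m
35.1534 kg/m ÷ 0.453592 kg/lb = 77.5 lb/m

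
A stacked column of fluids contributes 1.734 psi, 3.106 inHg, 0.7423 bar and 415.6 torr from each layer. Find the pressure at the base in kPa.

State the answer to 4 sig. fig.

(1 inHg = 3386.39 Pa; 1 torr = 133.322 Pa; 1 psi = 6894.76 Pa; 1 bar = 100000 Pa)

152.1 kPa

1.734 psi × 6894.76 = 11955.5 Pa
3.106 inHg × 3386.39 = 10518.1 Pa
0.7423 bar × 100000 = 74230 Pa
415.6 torr × 133.322 = 55408.6 Pa
Combined: 11955.5 + 10518.1 + 74230 + 55408.6 = 152112 Pa
In kPa: 152112 / 1000 = 152.112 kPa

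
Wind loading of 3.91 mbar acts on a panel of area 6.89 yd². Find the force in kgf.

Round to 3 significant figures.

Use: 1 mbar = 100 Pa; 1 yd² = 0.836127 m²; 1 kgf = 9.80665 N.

3.91 mbar × 100 → 391 Pa
6.89 yd² × 0.836127 → 5.76092 m²
F = P × A = 391 Pa × 5.76092 m² = 2252.52 N
2252.52 N ÷ (9.80665 N/kgf) = 229.693 kgf

230 kgf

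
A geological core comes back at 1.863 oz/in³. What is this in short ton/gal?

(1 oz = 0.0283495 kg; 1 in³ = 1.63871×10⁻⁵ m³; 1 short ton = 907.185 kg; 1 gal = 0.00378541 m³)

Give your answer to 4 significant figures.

1.863 oz/in³ × 0.0283495 kg/oz ÷ 1.63871×10⁻⁵ m³/in³ = 3222.97 kg/m³
3222.97 kg/m³ ÷ 907.185 kg/short ton × 0.00378541 m³/gal = 0.0134485 short ton/gal

0.01345 short ton/gal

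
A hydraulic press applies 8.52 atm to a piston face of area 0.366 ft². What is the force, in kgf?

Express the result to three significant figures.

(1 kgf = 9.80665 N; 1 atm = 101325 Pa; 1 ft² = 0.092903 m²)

8.52 atm × 101325 → 863289 Pa
0.366 ft² × 0.092903 → 0.0340025 m²
F = P × A = 863289 Pa × 0.0340025 m² = 29354 N
29354 N ÷ (9.80665 N/kgf) = 2993.27 kgf

2990 kgf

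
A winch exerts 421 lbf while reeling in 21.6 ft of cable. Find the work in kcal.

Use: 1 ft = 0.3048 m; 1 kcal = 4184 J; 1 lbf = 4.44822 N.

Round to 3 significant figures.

2.95 kcal

421 lbf × 4.44822 = 1872.7 N
21.6 ft × 0.3048 = 6.58368 m
W = F × d = 1872.7 N × 6.58368 m = 12329.3 J
12329.3 J ÷ (4184 J/kcal) = 2.94677 kcal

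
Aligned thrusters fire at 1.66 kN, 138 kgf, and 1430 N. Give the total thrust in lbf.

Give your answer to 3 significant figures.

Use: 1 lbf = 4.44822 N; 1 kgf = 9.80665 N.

1.66 kN × 1000 = 1660 N
138 kgf × 9.80665 = 1353.32 N
1430 N (already N)
Total: 1660 + 1353.32 + 1430 = 4443.32 N
In lbf: 4443.32 / 4.44822 = 998.898 lbf

999 lbf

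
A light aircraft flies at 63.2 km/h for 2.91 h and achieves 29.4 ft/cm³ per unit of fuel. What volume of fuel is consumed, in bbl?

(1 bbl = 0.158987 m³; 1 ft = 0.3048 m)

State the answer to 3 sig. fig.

63.2 km/h → 17.5556 m/s
2.91 h → 10476 s
d = v × t = 17.5556 × 10476 = 183912 m
29.4 ft/cm³ → 8.96112×10⁶ m/m³
V = d / (distance per unit fuel) = 183912 / 8.96112×10⁶ = 0.0205233 m³
In bbl: 0.0205233 / 0.158987 = 0.129088 bbl

0.129 bbl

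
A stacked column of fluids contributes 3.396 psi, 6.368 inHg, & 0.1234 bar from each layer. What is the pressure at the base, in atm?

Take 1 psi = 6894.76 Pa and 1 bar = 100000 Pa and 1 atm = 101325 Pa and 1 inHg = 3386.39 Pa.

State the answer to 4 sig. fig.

3.396 psi × 6894.76 = 23414.6 Pa
6.368 inHg × 3386.39 = 21564.5 Pa
0.1234 bar × 100000 = 12340 Pa
Sum: 23414.6 + 21564.5 + 12340 = 57319.1 Pa
In atm: 57319.1 / 101325 = 0.565696 atm

0.5657 atm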